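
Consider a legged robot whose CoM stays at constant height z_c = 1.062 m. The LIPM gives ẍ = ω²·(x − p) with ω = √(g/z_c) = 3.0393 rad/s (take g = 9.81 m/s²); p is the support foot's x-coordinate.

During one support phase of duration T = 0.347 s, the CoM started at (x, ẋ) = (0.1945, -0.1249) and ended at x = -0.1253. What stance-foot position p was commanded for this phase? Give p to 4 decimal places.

ωT = 3.0393·0.347 = 1.054637; cosh(ωT) = 1.609626, sinh(ωT) = 1.261307
x(T) = p + (x₀−p)·cosh(ωT) + (ẋ₀/ω)·sinh(ωT) ⇒ p·(1 − cosh) = x(T) − x₀·cosh − (ẋ₀/ω)·sinh
numerator   = -0.1253 − (0.1945)·1.609626 − (-0.1249/3.0393)·1.261307 = -0.386539
denominator = 1 − 1.609626 = -0.609626
p = -0.386539 / -0.609626 = 0.6341

p = 0.6341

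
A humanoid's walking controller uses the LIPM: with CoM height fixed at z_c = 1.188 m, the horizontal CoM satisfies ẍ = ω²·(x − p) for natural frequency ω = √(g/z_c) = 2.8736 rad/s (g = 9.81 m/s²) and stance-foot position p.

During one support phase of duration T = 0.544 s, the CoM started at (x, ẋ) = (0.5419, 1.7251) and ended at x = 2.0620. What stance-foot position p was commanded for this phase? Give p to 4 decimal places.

ωT = 2.8736·0.544 = 1.563238; cosh(ωT) = 2.491857, sinh(ωT) = 2.282400
x(T) = p + (x₀−p)·cosh(ωT) + (ẋ₀/ω)·sinh(ωT) ⇒ p·(1 − cosh) = x(T) − x₀·cosh − (ẋ₀/ω)·sinh
numerator   = 2.0620 − (0.5419)·2.491857 − (1.7251/2.8736)·2.282400 = -0.658524
denominator = 1 − 2.491857 = -1.491857
p = -0.658524 / -1.491857 = 0.4414

p = 0.4414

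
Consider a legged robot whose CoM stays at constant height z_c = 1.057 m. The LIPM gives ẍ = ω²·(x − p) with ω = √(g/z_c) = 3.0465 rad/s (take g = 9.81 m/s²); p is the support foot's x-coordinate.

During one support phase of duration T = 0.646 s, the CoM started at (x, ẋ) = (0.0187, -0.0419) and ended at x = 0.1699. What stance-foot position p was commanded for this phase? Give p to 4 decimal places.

ωT = 3.0465·0.646 = 1.968039; cosh(ωT) = 3.648180, sinh(ωT) = 3.508449
x(T) = p + (x₀−p)·cosh(ωT) + (ẋ₀/ω)·sinh(ωT) ⇒ p·(1 − cosh) = x(T) − x₀·cosh − (ẋ₀/ω)·sinh
numerator   = 0.1699 − (0.0187)·3.648180 − (-0.0419/3.0465)·3.508449 = 0.149932
denominator = 1 − 3.648180 = -2.648180
p = 0.149932 / -2.648180 = -0.0566

p = -0.0566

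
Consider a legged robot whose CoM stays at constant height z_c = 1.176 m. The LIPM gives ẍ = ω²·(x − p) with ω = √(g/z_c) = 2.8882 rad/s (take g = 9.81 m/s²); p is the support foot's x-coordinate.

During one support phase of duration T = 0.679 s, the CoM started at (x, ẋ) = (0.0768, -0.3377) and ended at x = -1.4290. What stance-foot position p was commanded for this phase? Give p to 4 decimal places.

p = 0.4955

ωT = 2.8882·0.679 = 1.961088; cosh(ωT) = 3.623880, sinh(ωT) = 3.483174
x(T) = p + (x₀−p)·cosh(ωT) + (ẋ₀/ω)·sinh(ωT) ⇒ p·(1 − cosh) = x(T) − x₀·cosh − (ẋ₀/ω)·sinh
numerator   = -1.4290 − (0.0768)·3.623880 − (-0.3377/2.8882)·3.483174 = -1.300047
denominator = 1 − 3.623880 = -2.623880
p = -1.300047 / -2.623880 = 0.4955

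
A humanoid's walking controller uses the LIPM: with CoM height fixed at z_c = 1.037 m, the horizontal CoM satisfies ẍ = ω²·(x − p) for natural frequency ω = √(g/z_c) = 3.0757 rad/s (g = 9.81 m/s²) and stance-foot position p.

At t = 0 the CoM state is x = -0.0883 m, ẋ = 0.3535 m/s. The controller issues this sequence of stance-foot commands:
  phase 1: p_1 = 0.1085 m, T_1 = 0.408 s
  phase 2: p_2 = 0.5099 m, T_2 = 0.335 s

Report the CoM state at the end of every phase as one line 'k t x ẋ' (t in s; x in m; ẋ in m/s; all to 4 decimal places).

phase 1: p=0.1085, T=0.408, ωT=1.254886, cosh=1.896273, sinh=1.611164; start (x,ẋ)=(-0.088300, 0.353500) → end (x,ẋ)=(-0.079510, -0.304902)
phase 2: p=0.5099, T=0.335, ωT=1.030360, cosh=1.579476, sinh=1.222597; start (x,ẋ)=(-0.079510, -0.304902) → end (x,ẋ)=(-0.542258, -2.697969)

1 0.4080 -0.0795 -0.3049
2 0.7430 -0.5423 -2.6980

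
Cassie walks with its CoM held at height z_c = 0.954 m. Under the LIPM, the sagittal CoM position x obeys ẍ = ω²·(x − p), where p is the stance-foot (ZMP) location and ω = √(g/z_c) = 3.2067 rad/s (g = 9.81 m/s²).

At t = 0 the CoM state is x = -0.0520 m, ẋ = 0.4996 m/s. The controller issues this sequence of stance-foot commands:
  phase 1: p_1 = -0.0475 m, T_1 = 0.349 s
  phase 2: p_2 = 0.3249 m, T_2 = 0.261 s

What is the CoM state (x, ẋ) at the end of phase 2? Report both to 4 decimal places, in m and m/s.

phase 1: p=-0.0475, T=0.349, ωT=1.119138, cosh=1.694388, sinh=1.367827; start (x,ẋ)=(-0.052000, 0.499600) → end (x,ẋ)=(0.157981, 0.826778)
phase 2: p=0.3249, T=0.261, ωT=0.836949, cosh=1.371170, sinh=0.938140; start (x,ẋ)=(0.157981, 0.826778) → end (x,ẋ)=(0.337905, 0.631505)

x = 0.3379, ẋ = 0.6315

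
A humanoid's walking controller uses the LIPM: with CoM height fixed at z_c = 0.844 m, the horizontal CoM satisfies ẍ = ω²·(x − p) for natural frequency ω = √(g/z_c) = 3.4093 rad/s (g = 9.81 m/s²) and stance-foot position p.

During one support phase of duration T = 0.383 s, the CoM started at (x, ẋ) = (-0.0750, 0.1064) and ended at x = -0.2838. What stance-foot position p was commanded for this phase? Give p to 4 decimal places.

ωT = 3.4093·0.383 = 1.305762; cosh(ωT) = 1.980733, sinh(ωT) = 1.709767
x(T) = p + (x₀−p)·cosh(ωT) + (ẋ₀/ω)·sinh(ωT) ⇒ p·(1 − cosh) = x(T) − x₀·cosh − (ẋ₀/ω)·sinh
numerator   = -0.2838 − (-0.0750)·1.980733 − (0.1064/3.4093)·1.709767 = -0.188605
denominator = 1 − 1.980733 = -0.980733
p = -0.188605 / -0.980733 = 0.1923

p = 0.1923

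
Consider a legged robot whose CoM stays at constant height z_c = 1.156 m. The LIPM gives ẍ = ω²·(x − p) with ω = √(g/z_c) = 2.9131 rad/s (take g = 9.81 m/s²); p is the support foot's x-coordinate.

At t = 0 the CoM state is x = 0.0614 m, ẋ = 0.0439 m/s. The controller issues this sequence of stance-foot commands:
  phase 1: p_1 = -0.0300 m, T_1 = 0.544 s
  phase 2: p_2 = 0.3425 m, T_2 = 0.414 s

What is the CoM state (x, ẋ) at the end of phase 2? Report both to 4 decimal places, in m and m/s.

x = 0.5343, ẋ = 0.8701

phase 1: p=-0.0300, T=0.544, ωT=1.584726, cosh=2.541480, sinh=2.336476; start (x,ẋ)=(0.061400, 0.043900) → end (x,ẋ)=(0.237502, 0.733675)
phase 2: p=0.3425, T=0.414, ωT=1.206023, cosh=1.819781, sinh=1.520395; start (x,ẋ)=(0.237502, 0.733675) → end (x,ẋ)=(0.534343, 0.870083)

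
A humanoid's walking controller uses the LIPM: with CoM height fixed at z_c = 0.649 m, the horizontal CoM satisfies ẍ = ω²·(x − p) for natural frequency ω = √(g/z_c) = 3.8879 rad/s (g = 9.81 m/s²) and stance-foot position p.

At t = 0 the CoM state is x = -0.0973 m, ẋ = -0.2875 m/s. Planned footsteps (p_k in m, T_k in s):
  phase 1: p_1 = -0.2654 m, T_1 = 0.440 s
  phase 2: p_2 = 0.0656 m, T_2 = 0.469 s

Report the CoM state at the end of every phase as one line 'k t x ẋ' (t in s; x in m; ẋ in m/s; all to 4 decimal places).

1 0.4400 0.0169 0.9276
2 0.9090 0.6305 2.3766

phase 1: p=-0.2654, T=0.440, ωT=1.710676, cosh=2.856722, sinh=2.675978; start (x,ẋ)=(-0.097300, -0.287500) → end (x,ẋ)=(0.016933, 0.927594)
phase 2: p=0.0656, T=0.469, ωT=1.823425, cosh=3.177253, sinh=3.015781; start (x,ẋ)=(0.016933, 0.927594) → end (x,ẋ)=(0.630494, 2.376582)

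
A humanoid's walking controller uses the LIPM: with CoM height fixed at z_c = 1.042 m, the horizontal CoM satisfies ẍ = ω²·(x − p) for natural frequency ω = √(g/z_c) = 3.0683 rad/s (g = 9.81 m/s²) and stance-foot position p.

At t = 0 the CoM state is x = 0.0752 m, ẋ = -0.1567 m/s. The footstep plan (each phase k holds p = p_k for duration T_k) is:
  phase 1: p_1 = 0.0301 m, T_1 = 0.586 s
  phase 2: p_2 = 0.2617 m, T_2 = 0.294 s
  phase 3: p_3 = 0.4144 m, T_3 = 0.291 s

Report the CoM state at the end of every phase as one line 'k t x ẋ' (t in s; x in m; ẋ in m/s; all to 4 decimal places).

phase 1: p=0.0301, T=0.586, ωT=1.798024, cosh=3.101665, sinh=2.936039; start (x,ẋ)=(0.075200, -0.156700) → end (x,ẋ)=(0.020040, -0.079741)
phase 2: p=0.2617, T=0.294, ωT=0.902080, cosh=1.435225, sinh=1.029500; start (x,ẋ)=(0.020040, -0.079741) → end (x,ẋ)=(-0.111892, -0.877806)
phase 3: p=0.4144, T=0.291, ωT=0.892875, cosh=1.425809, sinh=1.016332; start (x,ẋ)=(-0.111892, -0.877806) → end (x,ẋ)=(-0.626753, -2.892780)

1 0.5860 0.0200 -0.0797
2 0.8800 -0.1119 -0.8778
3 1.1710 -0.6268 -2.8928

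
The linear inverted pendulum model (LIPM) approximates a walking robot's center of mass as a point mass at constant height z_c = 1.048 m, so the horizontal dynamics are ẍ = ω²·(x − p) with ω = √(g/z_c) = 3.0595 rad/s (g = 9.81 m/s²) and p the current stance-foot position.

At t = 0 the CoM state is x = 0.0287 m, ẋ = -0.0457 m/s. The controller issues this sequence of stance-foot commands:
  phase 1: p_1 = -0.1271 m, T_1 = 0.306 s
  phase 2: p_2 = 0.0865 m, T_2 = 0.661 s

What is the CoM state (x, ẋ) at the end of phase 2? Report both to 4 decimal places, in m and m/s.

phase 1: p=-0.1271, T=0.306, ωT=0.936207, cosh=1.471201, sinh=1.079089; start (x,ẋ)=(0.028700, -0.045700) → end (x,ẋ)=(0.085995, 0.447135)
phase 2: p=0.0865, T=0.661, ωT=2.022330, cosh=3.844126, sinh=3.711780; start (x,ẋ)=(0.085995, 0.447135) → end (x,ẋ)=(0.627021, 1.713107)

x = 0.6270, ẋ = 1.7131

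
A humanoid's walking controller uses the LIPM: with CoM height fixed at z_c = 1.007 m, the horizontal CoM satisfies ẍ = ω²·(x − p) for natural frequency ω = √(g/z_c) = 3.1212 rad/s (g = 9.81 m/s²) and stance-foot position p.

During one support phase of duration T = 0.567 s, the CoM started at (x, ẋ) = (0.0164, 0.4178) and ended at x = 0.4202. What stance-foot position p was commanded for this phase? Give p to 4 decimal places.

ωT = 3.1212·0.567 = 1.769720; cosh(ωT) = 3.019796, sinh(ωT) = 2.849416
x(T) = p + (x₀−p)·cosh(ωT) + (ẋ₀/ω)·sinh(ωT) ⇒ p·(1 − cosh) = x(T) − x₀·cosh − (ẋ₀/ω)·sinh
numerator   = 0.4202 − (0.0164)·3.019796 − (0.4178/3.1212)·2.849416 = -0.010744
denominator = 1 − 3.019796 = -2.019796
p = -0.010744 / -2.019796 = 0.0053

p = 0.0053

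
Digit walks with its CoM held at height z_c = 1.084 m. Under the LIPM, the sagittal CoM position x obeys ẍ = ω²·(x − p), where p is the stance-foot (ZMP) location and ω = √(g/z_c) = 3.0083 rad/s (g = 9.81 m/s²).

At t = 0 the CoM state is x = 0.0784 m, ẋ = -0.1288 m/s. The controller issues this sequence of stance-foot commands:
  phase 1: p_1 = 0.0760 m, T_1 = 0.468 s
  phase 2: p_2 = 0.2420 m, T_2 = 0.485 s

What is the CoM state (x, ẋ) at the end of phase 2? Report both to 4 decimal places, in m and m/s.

x = -0.4884, ẋ = -2.0888

phase 1: p=0.0760, T=0.468, ωT=1.407884, cosh=2.165980, sinh=1.921319; start (x,ẋ)=(0.078400, -0.128800) → end (x,ẋ)=(-0.001063, -0.265106)
phase 2: p=0.2420, T=0.485, ωT=1.459026, cosh=2.267114, sinh=2.034651; start (x,ẋ)=(-0.001063, -0.265106) → end (x,ẋ)=(-0.488355, -2.088775)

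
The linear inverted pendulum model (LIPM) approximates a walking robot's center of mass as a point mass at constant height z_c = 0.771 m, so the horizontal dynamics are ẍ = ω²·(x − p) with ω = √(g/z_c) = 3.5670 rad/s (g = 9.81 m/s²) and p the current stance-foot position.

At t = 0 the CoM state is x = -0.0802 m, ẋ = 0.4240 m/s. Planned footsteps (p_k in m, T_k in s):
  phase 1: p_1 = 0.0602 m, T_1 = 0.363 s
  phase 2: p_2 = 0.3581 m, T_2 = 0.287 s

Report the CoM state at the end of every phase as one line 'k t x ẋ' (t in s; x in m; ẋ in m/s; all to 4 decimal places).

1 0.3630 -0.0146 -0.0135
2 0.6500 -0.2322 -1.6327

phase 1: p=0.0602, T=0.363, ωT=1.294821, cosh=1.962145, sinh=1.688198; start (x,ẋ)=(-0.080200, 0.424000) → end (x,ẋ)=(-0.014613, -0.013512)
phase 2: p=0.3581, T=0.287, ωT=1.023729, cosh=1.571404, sinh=1.212151; start (x,ẋ)=(-0.014613, -0.013512) → end (x,ẋ)=(-0.232175, -1.632749)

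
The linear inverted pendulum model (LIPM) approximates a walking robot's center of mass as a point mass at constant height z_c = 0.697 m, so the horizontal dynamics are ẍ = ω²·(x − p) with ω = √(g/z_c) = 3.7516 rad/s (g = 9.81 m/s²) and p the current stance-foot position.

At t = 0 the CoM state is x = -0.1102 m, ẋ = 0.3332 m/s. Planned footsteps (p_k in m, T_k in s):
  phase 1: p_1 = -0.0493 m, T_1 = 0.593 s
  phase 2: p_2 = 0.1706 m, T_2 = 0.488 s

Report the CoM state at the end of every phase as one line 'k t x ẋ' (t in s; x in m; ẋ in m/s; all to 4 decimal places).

1 0.5930 0.0717 0.5148
2 1.0810 0.2713 0.5196

phase 1: p=-0.0493, T=0.593, ωT=2.224699, cosh=4.679398, sinh=4.571298; start (x,ẋ)=(-0.110200, 0.333200) → end (x,ẋ)=(0.071727, 0.514760)
phase 2: p=0.1706, T=0.488, ωT=1.830781, cosh=3.199522, sinh=3.039234; start (x,ẋ)=(0.071727, 0.514760) → end (x,ẋ)=(0.271268, 0.519631)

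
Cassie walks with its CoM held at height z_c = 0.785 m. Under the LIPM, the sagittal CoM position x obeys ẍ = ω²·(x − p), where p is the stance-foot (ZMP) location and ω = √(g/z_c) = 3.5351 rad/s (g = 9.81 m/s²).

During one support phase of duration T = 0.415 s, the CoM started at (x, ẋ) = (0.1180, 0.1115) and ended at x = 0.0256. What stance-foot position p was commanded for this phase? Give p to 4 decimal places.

p = 0.2404

ωT = 3.5351·0.415 = 1.467066; cosh(ωT) = 2.283548, sinh(ωT) = 2.052947
x(T) = p + (x₀−p)·cosh(ωT) + (ẋ₀/ω)·sinh(ωT) ⇒ p·(1 − cosh) = x(T) − x₀·cosh − (ẋ₀/ω)·sinh
numerator   = 0.0256 − (0.1180)·2.283548 − (0.1115/3.5351)·2.052947 = -0.308610
denominator = 1 − 2.283548 = -1.283548
p = -0.308610 / -1.283548 = 0.2404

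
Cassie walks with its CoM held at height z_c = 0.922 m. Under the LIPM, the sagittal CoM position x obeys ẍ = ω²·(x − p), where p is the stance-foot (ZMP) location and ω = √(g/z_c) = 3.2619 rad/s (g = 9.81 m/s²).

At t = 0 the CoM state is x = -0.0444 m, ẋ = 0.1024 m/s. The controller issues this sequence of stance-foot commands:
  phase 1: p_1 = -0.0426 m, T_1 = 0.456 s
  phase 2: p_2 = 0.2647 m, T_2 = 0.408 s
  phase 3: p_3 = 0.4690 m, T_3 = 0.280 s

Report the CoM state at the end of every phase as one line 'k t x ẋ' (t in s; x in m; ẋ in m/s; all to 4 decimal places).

1 0.4560 0.0191 0.2258
2 0.8640 -0.1105 -0.9526
3 1.1440 -0.6749 -3.3552

phase 1: p=-0.0426, T=0.456, ωT=1.487426, cosh=2.325822, sinh=2.099869; start (x,ẋ)=(-0.044400, 0.102400) → end (x,ẋ)=(0.019134, 0.225835)
phase 2: p=0.2647, T=0.408, ωT=1.330855, cosh=2.024265, sinh=1.760014; start (x,ẋ)=(0.019134, 0.225835) → end (x,ẋ)=(-0.110537, -0.952641)
phase 3: p=0.4690, T=0.280, ωT=0.913332, cosh=1.446900, sinh=1.045714; start (x,ẋ)=(-0.110537, -0.952641) → end (x,ẋ)=(-0.674934, -3.355186)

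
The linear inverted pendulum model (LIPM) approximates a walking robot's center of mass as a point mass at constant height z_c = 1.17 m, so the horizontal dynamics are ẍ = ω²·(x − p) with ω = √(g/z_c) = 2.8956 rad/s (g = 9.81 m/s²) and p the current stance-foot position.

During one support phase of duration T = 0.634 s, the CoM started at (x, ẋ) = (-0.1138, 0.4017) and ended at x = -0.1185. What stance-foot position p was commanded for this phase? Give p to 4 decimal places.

p = 0.0797

ωT = 2.8956·0.634 = 1.835810; cosh(ωT) = 3.214849, sinh(ωT) = 3.055365
x(T) = p + (x₀−p)·cosh(ωT) + (ẋ₀/ω)·sinh(ωT) ⇒ p·(1 − cosh) = x(T) − x₀·cosh − (ẋ₀/ω)·sinh
numerator   = -0.1185 − (-0.1138)·3.214849 − (0.4017/2.8956)·3.055365 = -0.176514
denominator = 1 − 3.214849 = -2.214849
p = -0.176514 / -2.214849 = 0.0797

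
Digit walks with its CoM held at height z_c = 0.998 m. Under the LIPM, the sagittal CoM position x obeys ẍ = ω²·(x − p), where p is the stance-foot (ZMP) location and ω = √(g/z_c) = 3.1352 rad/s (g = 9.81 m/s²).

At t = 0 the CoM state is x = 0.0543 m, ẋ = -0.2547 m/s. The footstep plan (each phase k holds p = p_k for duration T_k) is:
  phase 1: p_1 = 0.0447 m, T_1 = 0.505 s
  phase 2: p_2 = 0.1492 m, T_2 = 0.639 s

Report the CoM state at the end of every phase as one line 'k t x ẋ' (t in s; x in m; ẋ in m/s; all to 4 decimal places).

phase 1: p=0.0447, T=0.505, ωT=1.583276, cosh=2.538094, sinh=2.332793; start (x,ẋ)=(0.054300, -0.254700) → end (x,ẋ)=(-0.120448, -0.576240)
phase 2: p=0.1492, T=0.639, ωT=2.003393, cosh=3.774523, sinh=3.639646; start (x,ẋ)=(-0.120448, -0.576240) → end (x,ẋ)=(-1.537547, -5.251986)

1 0.5050 -0.1204 -0.5762
2 1.1440 -1.5375 -5.2520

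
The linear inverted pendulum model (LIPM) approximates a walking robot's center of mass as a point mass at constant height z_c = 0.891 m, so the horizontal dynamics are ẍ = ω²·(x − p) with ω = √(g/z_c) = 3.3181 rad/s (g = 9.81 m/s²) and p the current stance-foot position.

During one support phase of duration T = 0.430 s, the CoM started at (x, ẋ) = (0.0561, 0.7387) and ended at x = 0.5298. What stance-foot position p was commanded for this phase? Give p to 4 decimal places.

p = 0.0255

ωT = 3.3181·0.430 = 1.426783; cosh(ωT) = 2.202679, sinh(ωT) = 1.962599
x(T) = p + (x₀−p)·cosh(ωT) + (ẋ₀/ω)·sinh(ωT) ⇒ p·(1 − cosh) = x(T) − x₀·cosh − (ẋ₀/ω)·sinh
numerator   = 0.5298 − (0.0561)·2.202679 − (0.7387/3.3181)·1.962599 = -0.030699
denominator = 1 − 2.202679 = -1.202679
p = -0.030699 / -1.202679 = 0.0255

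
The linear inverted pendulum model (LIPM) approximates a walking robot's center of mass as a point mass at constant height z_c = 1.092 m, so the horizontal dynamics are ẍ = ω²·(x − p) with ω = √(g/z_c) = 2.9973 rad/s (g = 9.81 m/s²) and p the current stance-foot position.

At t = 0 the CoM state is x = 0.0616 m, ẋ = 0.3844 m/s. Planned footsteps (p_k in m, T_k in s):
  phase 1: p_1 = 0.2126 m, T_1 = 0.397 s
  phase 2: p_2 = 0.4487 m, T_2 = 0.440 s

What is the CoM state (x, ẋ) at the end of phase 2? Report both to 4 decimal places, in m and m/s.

x = -0.1754, ẋ = -1.6133

phase 1: p=0.2126, T=0.397, ωT=1.189928, cosh=1.795544, sinh=1.491301; start (x,ẋ)=(0.061600, 0.384400) → end (x,ẋ)=(0.132730, 0.015256)
phase 2: p=0.4487, T=0.440, ωT=1.318812, cosh=2.003215, sinh=1.735762; start (x,ẋ)=(0.132730, 0.015256) → end (x,ẋ)=(-0.175420, -1.613303)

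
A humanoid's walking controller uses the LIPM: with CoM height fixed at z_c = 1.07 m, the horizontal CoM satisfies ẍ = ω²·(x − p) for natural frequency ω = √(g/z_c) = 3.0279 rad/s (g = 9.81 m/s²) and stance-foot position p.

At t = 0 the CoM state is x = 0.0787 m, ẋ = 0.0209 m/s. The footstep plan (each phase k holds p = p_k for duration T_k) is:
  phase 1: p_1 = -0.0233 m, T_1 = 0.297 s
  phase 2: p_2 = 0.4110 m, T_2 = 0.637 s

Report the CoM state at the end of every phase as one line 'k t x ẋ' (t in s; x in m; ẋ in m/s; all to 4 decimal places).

phase 1: p=-0.0233, T=0.297, ωT=0.899286, cosh=1.432354, sinh=1.025494; start (x,ẋ)=(0.078700, 0.020900) → end (x,ẋ)=(0.129879, 0.346656)
phase 2: p=0.4110, T=0.637, ωT=1.928772, cosh=3.513192, sinh=3.367865; start (x,ẋ)=(0.129879, 0.346656) → end (x,ẋ)=(-0.191056, -1.648884)

1 0.2970 0.1299 0.3467
2 0.9340 -0.1911 -1.6489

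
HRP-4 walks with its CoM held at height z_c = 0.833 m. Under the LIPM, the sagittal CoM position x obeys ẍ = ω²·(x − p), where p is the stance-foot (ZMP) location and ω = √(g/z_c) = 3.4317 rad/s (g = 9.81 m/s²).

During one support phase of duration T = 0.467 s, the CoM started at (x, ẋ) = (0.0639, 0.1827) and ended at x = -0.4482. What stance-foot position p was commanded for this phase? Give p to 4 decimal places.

ωT = 3.4317·0.467 = 1.602604; cosh(ωT) = 2.583659, sinh(ωT) = 2.382287
x(T) = p + (x₀−p)·cosh(ωT) + (ẋ₀/ω)·sinh(ωT) ⇒ p·(1 − cosh) = x(T) − x₀·cosh − (ẋ₀/ω)·sinh
numerator   = -0.4482 − (0.0639)·2.583659 − (0.1827/3.4317)·2.382287 = -0.740126
denominator = 1 − 2.583659 = -1.583659
p = -0.740126 / -1.583659 = 0.4674

p = 0.4674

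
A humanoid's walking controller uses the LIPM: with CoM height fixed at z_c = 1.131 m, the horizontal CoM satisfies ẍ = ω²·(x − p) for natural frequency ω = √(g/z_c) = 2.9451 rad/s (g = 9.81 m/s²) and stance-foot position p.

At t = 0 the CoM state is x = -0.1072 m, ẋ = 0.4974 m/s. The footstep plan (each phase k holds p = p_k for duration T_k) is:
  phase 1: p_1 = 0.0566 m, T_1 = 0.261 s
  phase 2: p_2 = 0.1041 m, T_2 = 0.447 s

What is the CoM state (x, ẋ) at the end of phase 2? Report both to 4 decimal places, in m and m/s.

x = 0.0089, ẋ = -0.1210

phase 1: p=0.0566, T=0.261, ωT=0.768671, cosh=1.310263, sinh=0.846635; start (x,ẋ)=(-0.107200, 0.497400) → end (x,ẋ)=(-0.015032, 0.243302)
phase 2: p=0.1041, T=0.447, ωT=1.316460, cosh=1.999137, sinh=1.731055; start (x,ẋ)=(-0.015032, 0.243302) → end (x,ẋ)=(0.008945, -0.120958)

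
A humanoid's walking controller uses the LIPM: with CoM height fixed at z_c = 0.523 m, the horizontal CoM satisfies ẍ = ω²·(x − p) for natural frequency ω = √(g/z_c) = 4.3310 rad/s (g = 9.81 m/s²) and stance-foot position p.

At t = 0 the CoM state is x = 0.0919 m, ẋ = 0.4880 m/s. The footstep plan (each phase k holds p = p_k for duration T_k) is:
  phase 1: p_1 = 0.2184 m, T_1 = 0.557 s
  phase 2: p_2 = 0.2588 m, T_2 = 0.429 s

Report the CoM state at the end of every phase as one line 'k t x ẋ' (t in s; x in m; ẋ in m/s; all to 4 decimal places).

phase 1: p=0.2184, T=0.557, ωT=2.412367, cosh=5.624975, sinh=5.535372; start (x,ẋ)=(0.091900, 0.488000) → end (x,ẋ)=(0.130545, -0.287685)
phase 2: p=0.2588, T=0.429, ωT=1.857999, cosh=3.283440, sinh=3.127456; start (x,ẋ)=(0.130545, -0.287685) → end (x,ẋ)=(-0.370059, -2.681817)

1 0.5570 0.1305 -0.2877
2 0.9860 -0.3701 -2.6818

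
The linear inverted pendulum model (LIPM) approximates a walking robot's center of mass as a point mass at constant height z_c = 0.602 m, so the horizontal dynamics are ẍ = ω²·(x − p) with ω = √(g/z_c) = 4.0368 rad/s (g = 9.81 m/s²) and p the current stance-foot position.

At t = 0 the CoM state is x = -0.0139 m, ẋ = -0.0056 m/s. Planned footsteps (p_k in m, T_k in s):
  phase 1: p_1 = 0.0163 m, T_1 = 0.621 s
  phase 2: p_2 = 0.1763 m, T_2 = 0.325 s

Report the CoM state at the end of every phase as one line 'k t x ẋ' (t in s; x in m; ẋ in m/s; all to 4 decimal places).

1 0.6210 -0.1786 -0.7773
2 0.9460 -0.8620 -4.0151

phase 1: p=0.0163, T=0.621, ωT=2.506853, cosh=6.173895, sinh=6.092370; start (x,ẋ)=(-0.013900, -0.005600) → end (x,ẋ)=(-0.178603, -0.777303)
phase 2: p=0.1763, T=0.325, ωT=1.311960, cosh=1.991368, sinh=1.722077; start (x,ẋ)=(-0.178603, -0.777303) → end (x,ẋ)=(-0.862036, -4.015069)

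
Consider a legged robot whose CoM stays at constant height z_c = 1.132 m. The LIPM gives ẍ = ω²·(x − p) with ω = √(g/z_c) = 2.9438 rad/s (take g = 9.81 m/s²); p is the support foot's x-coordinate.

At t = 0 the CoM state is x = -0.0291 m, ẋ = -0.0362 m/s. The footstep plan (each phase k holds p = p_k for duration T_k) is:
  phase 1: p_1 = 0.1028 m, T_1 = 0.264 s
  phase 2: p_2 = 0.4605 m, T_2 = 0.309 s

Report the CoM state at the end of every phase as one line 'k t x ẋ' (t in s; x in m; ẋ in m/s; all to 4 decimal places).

phase 1: p=0.1028, T=0.264, ωT=0.777163, cosh=1.317500, sinh=0.857792; start (x,ẋ)=(-0.029100, -0.036200) → end (x,ẋ)=(-0.081527, -0.380763)
phase 2: p=0.4605, T=0.309, ωT=0.909634, cosh=1.443043, sinh=1.040371; start (x,ẋ)=(-0.081527, -0.380763) → end (x,ẋ)=(-0.456233, -2.209493)

1 0.2640 -0.0815 -0.3808
2 0.5730 -0.4562 -2.2095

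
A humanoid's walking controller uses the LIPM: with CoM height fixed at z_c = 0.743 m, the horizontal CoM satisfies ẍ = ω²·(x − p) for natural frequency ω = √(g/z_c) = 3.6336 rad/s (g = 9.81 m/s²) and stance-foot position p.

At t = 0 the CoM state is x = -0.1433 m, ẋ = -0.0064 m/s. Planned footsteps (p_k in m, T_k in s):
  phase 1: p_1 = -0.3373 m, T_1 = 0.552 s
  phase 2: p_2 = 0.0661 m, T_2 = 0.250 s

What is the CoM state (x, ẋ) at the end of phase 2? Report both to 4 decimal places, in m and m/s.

x = 1.2616, ẋ = 4.8963

phase 1: p=-0.3373, T=0.552, ωT=2.005747, cosh=3.783102, sinh=3.648543; start (x,ẋ)=(-0.143300, -0.006400) → end (x,ẋ)=(0.390196, 2.547713)
phase 2: p=0.0661, T=0.250, ωT=0.908400, cosh=1.441760, sinh=1.038591; start (x,ẋ)=(0.390196, 2.547713) → end (x,ẋ)=(1.261580, 4.896270)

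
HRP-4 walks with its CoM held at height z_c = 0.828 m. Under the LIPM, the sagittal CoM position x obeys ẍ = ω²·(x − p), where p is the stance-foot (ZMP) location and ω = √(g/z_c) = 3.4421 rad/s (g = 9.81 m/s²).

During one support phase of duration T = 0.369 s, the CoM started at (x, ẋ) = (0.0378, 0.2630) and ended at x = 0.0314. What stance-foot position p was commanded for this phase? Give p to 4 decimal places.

p = 0.1808

ωT = 3.4421·0.369 = 1.270135; cosh(ωT) = 1.921063, sinh(ωT) = 1.640270
x(T) = p + (x₀−p)·cosh(ωT) + (ẋ₀/ω)·sinh(ωT) ⇒ p·(1 − cosh) = x(T) − x₀·cosh − (ẋ₀/ω)·sinh
numerator   = 0.0314 − (0.0378)·1.921063 − (0.2630/3.4421)·1.640270 = -0.166544
denominator = 1 − 1.921063 = -0.921063
p = -0.166544 / -0.921063 = 0.1808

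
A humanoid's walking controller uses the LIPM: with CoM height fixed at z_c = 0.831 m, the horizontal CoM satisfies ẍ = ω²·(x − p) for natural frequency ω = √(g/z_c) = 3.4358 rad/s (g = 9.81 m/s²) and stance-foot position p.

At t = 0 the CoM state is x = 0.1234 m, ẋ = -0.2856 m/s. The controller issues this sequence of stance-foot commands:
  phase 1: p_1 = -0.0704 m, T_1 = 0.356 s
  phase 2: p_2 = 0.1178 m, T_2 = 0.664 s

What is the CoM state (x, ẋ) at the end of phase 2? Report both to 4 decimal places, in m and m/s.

phase 1: p=-0.0704, T=0.356, ωT=1.223145, cosh=1.846080, sinh=1.551777; start (x,ẋ)=(0.123400, -0.285600) → end (x,ẋ)=(0.158379, 0.506023)
phase 2: p=0.1178, T=0.664, ωT=2.281371, cosh=4.946120, sinh=4.843976; start (x,ẋ)=(0.158379, 0.506023) → end (x,ẋ)=(1.031928, 3.178206)

x = 1.0319, ẋ = 3.1782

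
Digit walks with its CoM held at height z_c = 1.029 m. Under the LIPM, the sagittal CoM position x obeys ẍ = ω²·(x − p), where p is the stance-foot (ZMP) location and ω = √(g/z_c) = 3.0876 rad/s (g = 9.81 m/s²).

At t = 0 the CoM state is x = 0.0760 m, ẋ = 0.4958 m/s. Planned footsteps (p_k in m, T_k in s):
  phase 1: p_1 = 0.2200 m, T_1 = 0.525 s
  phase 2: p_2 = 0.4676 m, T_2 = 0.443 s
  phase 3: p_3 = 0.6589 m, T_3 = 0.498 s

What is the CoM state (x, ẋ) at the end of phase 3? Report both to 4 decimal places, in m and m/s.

phase 1: p=0.2200, T=0.525, ωT=1.620990, cosh=2.627899, sinh=2.430196; start (x,ẋ)=(0.076000, 0.495800) → end (x,ẋ)=(0.231818, 0.222412)
phase 2: p=0.4676, T=0.443, ωT=1.367807, cosh=2.090697, sinh=1.836032; start (x,ẋ)=(0.231818, 0.222412) → end (x,ẋ)=(0.106908, -0.871635)
phase 3: p=0.6589, T=0.498, ωT=1.537625, cosh=2.434207, sinh=2.219317; start (x,ẋ)=(0.106908, -0.871635) → end (x,ẋ)=(-1.311280, -5.904189)

x = -1.3113, ẋ = -5.9042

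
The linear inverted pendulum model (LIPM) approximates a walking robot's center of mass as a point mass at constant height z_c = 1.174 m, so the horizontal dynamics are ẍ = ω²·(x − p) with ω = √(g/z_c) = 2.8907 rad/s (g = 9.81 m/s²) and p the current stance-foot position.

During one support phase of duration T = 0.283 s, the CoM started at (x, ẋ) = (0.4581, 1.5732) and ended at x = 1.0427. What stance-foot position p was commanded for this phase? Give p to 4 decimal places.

p = 0.2092

ωT = 2.8907·0.283 = 0.818068; cosh(ωT) = 1.353701, sinh(ωT) = 0.912417
x(T) = p + (x₀−p)·cosh(ωT) + (ẋ₀/ω)·sinh(ωT) ⇒ p·(1 − cosh) = x(T) − x₀·cosh − (ẋ₀/ω)·sinh
numerator   = 1.0427 − (0.4581)·1.353701 − (1.5732/2.8907)·0.912417 = -0.073993
denominator = 1 − 1.353701 = -0.353701
p = -0.073993 / -0.353701 = 0.2092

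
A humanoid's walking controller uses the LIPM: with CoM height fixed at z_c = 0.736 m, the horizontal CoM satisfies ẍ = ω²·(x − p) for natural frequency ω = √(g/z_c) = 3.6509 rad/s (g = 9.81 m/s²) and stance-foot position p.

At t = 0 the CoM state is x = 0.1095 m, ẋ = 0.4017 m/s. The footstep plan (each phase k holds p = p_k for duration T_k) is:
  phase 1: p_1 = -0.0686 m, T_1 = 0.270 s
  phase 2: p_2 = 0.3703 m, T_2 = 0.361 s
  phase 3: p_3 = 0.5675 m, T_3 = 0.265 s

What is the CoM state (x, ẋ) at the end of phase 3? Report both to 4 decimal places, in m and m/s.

x = 1.8874, ẋ = 5.2460

phase 1: p=-0.0686, T=0.270, ωT=0.985743, cosh=1.526482, sinh=1.153320; start (x,ẋ)=(0.109500, 0.401700) → end (x,ẋ)=(0.330164, 1.363106)
phase 2: p=0.3703, T=0.361, ωT=1.317975, cosh=2.001763, sinh=1.734086; start (x,ẋ)=(0.330164, 1.363106) → end (x,ẋ)=(0.937397, 2.474511)
phase 3: p=0.5675, T=0.265, ωT=0.967489, cosh=1.505682, sinh=1.125646; start (x,ẋ)=(0.937397, 2.474511) → end (x,ẋ)=(1.887389, 5.245965)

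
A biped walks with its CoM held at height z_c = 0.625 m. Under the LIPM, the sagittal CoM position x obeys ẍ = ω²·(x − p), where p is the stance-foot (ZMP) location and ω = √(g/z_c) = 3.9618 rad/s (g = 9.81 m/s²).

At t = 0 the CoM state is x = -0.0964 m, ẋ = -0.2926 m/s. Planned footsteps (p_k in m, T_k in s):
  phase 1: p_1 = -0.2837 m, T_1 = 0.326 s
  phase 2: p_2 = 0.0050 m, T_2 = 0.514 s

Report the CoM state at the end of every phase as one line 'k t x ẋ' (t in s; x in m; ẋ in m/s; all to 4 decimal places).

1 0.3260 -0.0414 0.6754
2 0.8400 0.4662 1.9392

phase 1: p=-0.2837, T=0.326, ωT=1.291547, cosh=1.956628, sinh=1.681782; start (x,ẋ)=(-0.096400, -0.292600) → end (x,ẋ)=(-0.041432, 0.675449)
phase 2: p=0.0050, T=0.514, ωT=2.036365, cosh=3.896604, sinh=3.766102; start (x,ẋ)=(-0.041432, 0.675449) → end (x,ẋ)=(0.466157, 1.939164)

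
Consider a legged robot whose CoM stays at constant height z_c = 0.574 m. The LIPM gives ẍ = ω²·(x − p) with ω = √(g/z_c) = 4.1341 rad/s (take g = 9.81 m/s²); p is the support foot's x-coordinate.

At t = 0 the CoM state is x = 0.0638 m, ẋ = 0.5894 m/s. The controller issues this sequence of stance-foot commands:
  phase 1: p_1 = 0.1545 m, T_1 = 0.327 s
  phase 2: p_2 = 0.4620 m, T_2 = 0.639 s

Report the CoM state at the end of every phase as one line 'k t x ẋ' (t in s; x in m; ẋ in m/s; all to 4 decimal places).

1 0.3270 0.2245 0.5391
2 0.9660 -0.3024 -3.0517

phase 1: p=0.1545, T=0.327, ωT=1.351851, cosh=2.061666, sinh=1.802905; start (x,ẋ)=(0.063800, 0.589400) → end (x,ẋ)=(0.224548, 0.539123)
phase 2: p=0.4620, T=0.639, ωT=2.641690, cosh=7.054073, sinh=6.982832; start (x,ẋ)=(0.224548, 0.539123) → end (x,ẋ)=(-0.302383, -3.051693)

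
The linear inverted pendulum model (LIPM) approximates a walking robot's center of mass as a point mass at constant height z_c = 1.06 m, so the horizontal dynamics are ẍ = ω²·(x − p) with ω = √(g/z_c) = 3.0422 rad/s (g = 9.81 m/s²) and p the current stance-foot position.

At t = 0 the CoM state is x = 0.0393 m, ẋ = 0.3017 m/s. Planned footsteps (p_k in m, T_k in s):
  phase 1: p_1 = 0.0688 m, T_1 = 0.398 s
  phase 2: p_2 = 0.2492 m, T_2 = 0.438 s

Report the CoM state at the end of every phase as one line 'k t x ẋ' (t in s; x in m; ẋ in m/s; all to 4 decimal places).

phase 1: p=0.0688, T=0.398, ωT=1.210796, cosh=1.827057, sinh=1.529097; start (x,ẋ)=(0.039300, 0.301700) → end (x,ẋ)=(0.166545, 0.413994)
phase 2: p=0.2492, T=0.438, ωT=1.332484, cosh=2.027133, sinh=1.763312; start (x,ẋ)=(0.166545, 0.413994) → end (x,ẋ)=(0.321605, 0.395831)

1 0.3980 0.1665 0.4140
2 0.8360 0.3216 0.3958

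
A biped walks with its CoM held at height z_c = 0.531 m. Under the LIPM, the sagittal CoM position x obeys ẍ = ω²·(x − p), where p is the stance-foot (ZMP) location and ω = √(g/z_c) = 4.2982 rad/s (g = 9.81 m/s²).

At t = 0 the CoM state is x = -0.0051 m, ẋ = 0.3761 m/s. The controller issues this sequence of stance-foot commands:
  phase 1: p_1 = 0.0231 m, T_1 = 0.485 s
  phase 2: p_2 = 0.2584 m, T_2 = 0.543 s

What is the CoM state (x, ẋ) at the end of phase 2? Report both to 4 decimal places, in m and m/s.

x = 1.4927, ẋ = 5.4091

phase 1: p=0.0231, T=0.485, ωT=2.084627, cosh=4.082972, sinh=3.958619; start (x,ẋ)=(-0.005100, 0.376100) → end (x,ẋ)=(0.254346, 1.055785)
phase 2: p=0.2584, T=0.543, ωT=2.333923, cosh=5.207626, sinh=5.110711; start (x,ẋ)=(0.254346, 1.055785) → end (x,ẋ)=(1.492655, 5.409084)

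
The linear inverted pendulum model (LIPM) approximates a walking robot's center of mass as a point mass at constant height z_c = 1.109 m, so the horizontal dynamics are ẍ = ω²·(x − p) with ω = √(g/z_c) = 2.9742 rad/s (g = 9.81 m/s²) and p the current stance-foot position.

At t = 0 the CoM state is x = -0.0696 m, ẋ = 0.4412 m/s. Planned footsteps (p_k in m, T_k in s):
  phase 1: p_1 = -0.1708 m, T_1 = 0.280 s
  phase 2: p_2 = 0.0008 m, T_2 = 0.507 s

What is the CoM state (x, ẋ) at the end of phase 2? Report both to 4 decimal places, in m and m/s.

x = 0.8881, ẋ = 2.7656

phase 1: p=-0.1708, T=0.280, ωT=0.832776, cosh=1.367267, sinh=0.932427; start (x,ẋ)=(-0.069600, 0.441200) → end (x,ẋ)=(0.105886, 0.883888)
phase 2: p=0.0008, T=0.507, ωT=1.507919, cosh=2.369346, sinh=2.147976; start (x,ẋ)=(0.105886, 0.883888) → end (x,ẋ)=(0.888132, 2.765580)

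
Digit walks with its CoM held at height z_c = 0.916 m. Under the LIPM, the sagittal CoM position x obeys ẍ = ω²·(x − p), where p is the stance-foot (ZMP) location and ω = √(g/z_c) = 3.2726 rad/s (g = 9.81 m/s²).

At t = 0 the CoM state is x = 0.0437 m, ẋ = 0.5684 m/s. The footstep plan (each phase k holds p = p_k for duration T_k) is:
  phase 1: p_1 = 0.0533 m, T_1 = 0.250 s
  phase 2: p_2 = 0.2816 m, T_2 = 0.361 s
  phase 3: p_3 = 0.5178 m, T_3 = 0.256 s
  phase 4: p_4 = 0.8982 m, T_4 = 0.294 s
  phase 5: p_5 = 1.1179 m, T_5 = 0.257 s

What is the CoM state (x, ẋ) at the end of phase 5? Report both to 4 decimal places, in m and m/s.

phase 1: p=0.0533, T=0.250, ωT=0.818150, cosh=1.353775, sinh=0.912528; start (x,ẋ)=(0.043700, 0.568400) → end (x,ẋ)=(0.198796, 0.740817)
phase 2: p=0.2816, T=0.361, ωT=1.181409, cosh=1.782904, sinh=1.476058; start (x,ẋ)=(0.198796, 0.740817) → end (x,ẋ)=(0.468103, 0.920816)
phase 3: p=0.5178, T=0.256, ωT=0.837786, cosh=1.371955, sinh=0.939288; start (x,ẋ)=(0.468103, 0.920816) → end (x,ẋ)=(0.713906, 1.110552)
phase 4: p=0.8982, T=0.294, ωT=0.962144, cosh=1.499688, sinh=1.117615; start (x,ẋ)=(0.713906, 1.110552) → end (x,ẋ)=(1.001078, 0.991425)
phase 5: p=1.1179, T=0.257, ωT=0.841058, cosh=1.375037, sinh=0.943783; start (x,ẋ)=(1.001078, 0.991425) → end (x,ẋ)=(1.243181, 1.002426)

x = 1.2432, ẋ = 1.0024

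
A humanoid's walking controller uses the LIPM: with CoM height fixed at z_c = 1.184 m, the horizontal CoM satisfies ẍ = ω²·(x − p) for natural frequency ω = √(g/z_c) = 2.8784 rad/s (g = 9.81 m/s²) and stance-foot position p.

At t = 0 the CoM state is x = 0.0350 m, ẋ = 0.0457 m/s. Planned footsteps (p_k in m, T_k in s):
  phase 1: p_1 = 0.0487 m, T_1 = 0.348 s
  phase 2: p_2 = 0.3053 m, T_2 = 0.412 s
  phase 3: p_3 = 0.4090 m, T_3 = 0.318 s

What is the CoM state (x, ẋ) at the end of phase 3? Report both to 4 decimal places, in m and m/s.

x = -0.7824, ẋ = -3.2156

phase 1: p=0.0487, T=0.348, ωT=1.001683, cosh=1.545061, sinh=1.177800; start (x,ẋ)=(0.035000, 0.045700) → end (x,ẋ)=(0.046232, 0.024164)
phase 2: p=0.3053, T=0.412, ωT=1.185901, cosh=1.789553, sinh=1.484082; start (x,ẋ)=(0.046232, 0.024164) → end (x,ẋ)=(-0.145856, -1.063437)
phase 3: p=0.4090, T=0.318, ωT=0.915331, cosh=1.448993, sinh=1.048609; start (x,ẋ)=(-0.145856, -1.063437) → end (x,ẋ)=(-0.782396, -3.215646)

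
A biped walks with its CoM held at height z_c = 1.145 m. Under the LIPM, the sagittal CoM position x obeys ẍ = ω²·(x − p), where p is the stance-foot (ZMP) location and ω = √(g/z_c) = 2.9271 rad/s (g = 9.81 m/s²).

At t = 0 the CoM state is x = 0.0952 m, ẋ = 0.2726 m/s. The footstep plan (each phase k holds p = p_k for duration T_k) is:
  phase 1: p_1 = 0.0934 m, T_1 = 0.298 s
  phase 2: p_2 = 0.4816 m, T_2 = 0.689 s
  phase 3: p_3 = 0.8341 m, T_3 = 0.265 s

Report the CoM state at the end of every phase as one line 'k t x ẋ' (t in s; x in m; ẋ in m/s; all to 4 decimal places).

phase 1: p=0.0934, T=0.298, ωT=0.872276, cosh=1.405174, sinh=0.987175; start (x,ẋ)=(0.095200, 0.272600) → end (x,ẋ)=(0.187865, 0.388252)
phase 2: p=0.4816, T=0.689, ωT=2.016772, cosh=3.823557, sinh=3.690473; start (x,ẋ)=(0.187865, 0.388252) → end (x,ẋ)=(-0.152008, -1.688539)
phase 3: p=0.8341, T=0.265, ωT=0.775682, cosh=1.316231, sinh=0.855841; start (x,ẋ)=(-0.152008, -1.688539) → end (x,ẋ)=(-0.957550, -4.692839)

1 0.2980 0.1879 0.3883
2 0.9870 -0.1520 -1.6885
3 1.2520 -0.9576 -4.6928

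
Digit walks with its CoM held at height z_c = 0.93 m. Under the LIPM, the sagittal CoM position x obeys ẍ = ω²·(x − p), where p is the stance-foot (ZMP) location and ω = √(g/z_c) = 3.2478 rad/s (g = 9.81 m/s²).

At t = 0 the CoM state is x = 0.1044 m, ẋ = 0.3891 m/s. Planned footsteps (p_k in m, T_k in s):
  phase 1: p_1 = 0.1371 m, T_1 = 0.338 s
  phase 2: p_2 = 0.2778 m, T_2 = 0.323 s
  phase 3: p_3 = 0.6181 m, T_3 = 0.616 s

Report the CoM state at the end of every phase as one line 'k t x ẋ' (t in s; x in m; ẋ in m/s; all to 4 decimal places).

1 0.3380 0.2422 0.5066
2 0.6610 0.4161 0.6671
3 1.2770 0.6031 0.1303

phase 1: p=0.1371, T=0.338, ωT=1.097756, cosh=1.665526, sinh=1.331907; start (x,ẋ)=(0.104400, 0.389100) → end (x,ẋ)=(0.242205, 0.506604)
phase 2: p=0.2778, T=0.323, ωT=1.049039, cosh=1.602591, sinh=1.252317; start (x,ẋ)=(0.242205, 0.506604) → end (x,ẋ)=(0.416097, 0.667105)
phase 3: p=0.6181, T=0.616, ωT=2.000645, cosh=3.764535, sinh=3.629287; start (x,ẋ)=(0.416097, 0.667105) → end (x,ẋ)=(0.603117, 0.130293)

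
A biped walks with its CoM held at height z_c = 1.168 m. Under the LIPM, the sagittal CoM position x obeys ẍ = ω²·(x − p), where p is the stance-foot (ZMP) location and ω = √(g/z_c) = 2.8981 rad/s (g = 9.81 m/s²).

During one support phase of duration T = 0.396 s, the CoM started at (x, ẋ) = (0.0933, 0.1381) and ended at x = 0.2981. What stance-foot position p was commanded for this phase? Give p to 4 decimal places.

ωT = 2.8981·0.396 = 1.147648; cosh(ωT) = 1.734077, sinh(ωT) = 1.416695
x(T) = p + (x₀−p)·cosh(ωT) + (ẋ₀/ω)·sinh(ωT) ⇒ p·(1 − cosh) = x(T) − x₀·cosh − (ẋ₀/ω)·sinh
numerator   = 0.2981 − (0.0933)·1.734077 − (0.1381/2.8981)·1.416695 = 0.068802
denominator = 1 − 1.734077 = -0.734077
p = 0.068802 / -0.734077 = -0.0937

p = -0.0937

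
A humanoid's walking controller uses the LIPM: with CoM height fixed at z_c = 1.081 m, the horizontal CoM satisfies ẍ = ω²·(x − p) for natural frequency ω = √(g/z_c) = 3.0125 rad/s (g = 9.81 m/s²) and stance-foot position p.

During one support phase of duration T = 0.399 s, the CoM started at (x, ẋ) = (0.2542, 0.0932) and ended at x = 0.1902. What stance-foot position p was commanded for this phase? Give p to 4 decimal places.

ωT = 3.0125·0.399 = 1.201988; cosh(ωT) = 1.813659, sinh(ωT) = 1.513063
x(T) = p + (x₀−p)·cosh(ωT) + (ẋ₀/ω)·sinh(ωT) ⇒ p·(1 − cosh) = x(T) − x₀·cosh − (ẋ₀/ω)·sinh
numerator   = 0.1902 − (0.2542)·1.813659 − (0.0932/3.0125)·1.513063 = -0.317643
denominator = 1 − 1.813659 = -0.813659
p = -0.317643 / -0.813659 = 0.3904

p = 0.3904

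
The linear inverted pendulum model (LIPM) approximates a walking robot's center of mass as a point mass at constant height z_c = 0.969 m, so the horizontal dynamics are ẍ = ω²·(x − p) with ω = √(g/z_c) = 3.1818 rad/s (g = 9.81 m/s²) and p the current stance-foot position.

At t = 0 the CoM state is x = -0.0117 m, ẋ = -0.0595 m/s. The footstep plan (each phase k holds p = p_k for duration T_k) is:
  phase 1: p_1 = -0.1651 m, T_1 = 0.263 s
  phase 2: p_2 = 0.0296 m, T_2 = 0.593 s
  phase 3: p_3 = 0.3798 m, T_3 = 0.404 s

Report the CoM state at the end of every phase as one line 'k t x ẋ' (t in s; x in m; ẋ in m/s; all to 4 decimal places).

1 0.2630 0.0277 0.3762
2 0.8560 0.4043 1.2500
3 1.2600 1.0834 2.5630

phase 1: p=-0.1651, T=0.263, ωT=0.836813, cosh=1.371043, sinh=0.937954; start (x,ẋ)=(-0.011700, -0.059500) → end (x,ẋ)=(0.027678, 0.376227)
phase 2: p=0.0296, T=0.593, ωT=1.886807, cosh=3.374912, sinh=3.223357; start (x,ẋ)=(0.027678, 0.376227) → end (x,ẋ)=(0.404255, 1.250024)
phase 3: p=0.3798, T=0.404, ωT=1.285447, cosh=1.946406, sinh=1.669879; start (x,ẋ)=(0.404255, 1.250024) → end (x,ẋ)=(1.083440, 2.562989)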